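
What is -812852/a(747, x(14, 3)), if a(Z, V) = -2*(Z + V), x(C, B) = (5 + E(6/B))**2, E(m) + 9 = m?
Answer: 406426/751 ≈ 541.18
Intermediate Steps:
E(m) = -9 + m
x(C, B) = (-4 + 6/B)**2 (x(C, B) = (5 + (-9 + 6/B))**2 = (-4 + 6/B)**2)
a(Z, V) = -2*V - 2*Z (a(Z, V) = -2*(V + Z) = -2*V - 2*Z)
-812852/a(747, x(14, 3)) = -812852/(-2*(-4 + 6/3)**2 - 2*747) = -812852/(-2*(-4 + 6*(1/3))**2 - 1494) = -812852/(-2*(-4 + 2)**2 - 1494) = -812852/(-2*(-2)**2 - 1494) = -812852/(-2*4 - 1494) = -812852/(-8 - 1494) = -812852/(-1502) = -812852*(-1/1502) = 406426/751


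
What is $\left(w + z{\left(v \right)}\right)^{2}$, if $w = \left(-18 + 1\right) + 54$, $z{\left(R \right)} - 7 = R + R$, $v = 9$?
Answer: $3844$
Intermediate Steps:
$z{\left(R \right)} = 7 + 2 R$ ($z{\left(R \right)} = 7 + \left(R + R\right) = 7 + 2 R$)
$w = 37$ ($w = -17 + 54 = 37$)
$\left(w + z{\left(v \right)}\right)^{2} = \left(37 + \left(7 + 2 \cdot 9\right)\right)^{2} = \left(37 + \left(7 + 18\right)\right)^{2} = \left(37 + 25\right)^{2} = 62^{2} = 3844$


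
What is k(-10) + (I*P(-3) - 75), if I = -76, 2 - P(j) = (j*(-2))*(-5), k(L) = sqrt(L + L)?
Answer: -2507 + 2*I*sqrt(5) ≈ -2507.0 + 4.4721*I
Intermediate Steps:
k(L) = sqrt(2)*sqrt(L) (k(L) = sqrt(2*L) = sqrt(2)*sqrt(L))
P(j) = 2 - 10*j (P(j) = 2 - j*(-2)*(-5) = 2 - (-2*j)*(-5) = 2 - 10*j)
k(-10) + (I*P(-3) - 75) = sqrt(2)*sqrt(-10) + (-76*(2 - 10*(-3)) - 75) = sqrt(2)*(I*sqrt(10)) + (-76*(2 + 30) - 75) = 2*I*sqrt(5) + (-76*32 - 75) = 2*I*sqrt(5) + (-2432 - 75) = 2*I*sqrt(5) - 2507 = -2507 + 2*I*sqrt(5)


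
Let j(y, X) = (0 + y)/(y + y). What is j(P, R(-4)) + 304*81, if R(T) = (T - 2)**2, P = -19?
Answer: 49249/2 ≈ 24625.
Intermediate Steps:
R(T) = (-2 + T)**2
j(y, X) = 1/2 (j(y, X) = y/((2*y)) = y*(1/(2*y)) = 1/2)
j(P, R(-4)) + 304*81 = 1/2 + 304*81 = 1/2 + 24624 = 49249/2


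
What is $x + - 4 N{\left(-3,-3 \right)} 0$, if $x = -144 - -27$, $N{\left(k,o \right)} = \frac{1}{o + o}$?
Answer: $-117$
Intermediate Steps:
$N{\left(k,o \right)} = \frac{1}{2 o}$
$x = -117$ ($x = -144 + 27 = -117$)
$x + - 4 N{\left(-3,-3 \right)} 0 = -117 + - 4 \frac{1}{2 \left(-3\right)} 0 = -117 + - 4 \cdot \frac{1}{2} \left(- \frac{1}{3}\right) 0 = -117 + \left(-4\right) \left(- \frac{1}{6}\right) 0 = -117 + \frac{2}{3} \cdot 0 = -117 + 0 = -117$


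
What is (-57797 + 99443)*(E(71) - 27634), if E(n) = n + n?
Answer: -1144931832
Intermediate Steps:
E(n) = 2*n
(-57797 + 99443)*(E(71) - 27634) = (-57797 + 99443)*(2*71 - 27634) = 41646*(142 - 27634) = 41646*(-27492) = -1144931832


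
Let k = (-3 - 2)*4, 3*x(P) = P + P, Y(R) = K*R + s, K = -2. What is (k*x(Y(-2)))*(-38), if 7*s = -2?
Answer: 39520/21 ≈ 1881.9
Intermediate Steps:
s = -2/7 (s = (1/7)*(-2) = -2/7 ≈ -0.28571)
Y(R) = -2/7 - 2*R (Y(R) = -2*R - 2/7 = -2/7 - 2*R)
x(P) = 2*P/3 (x(P) = (P + P)/3 = (2*P)/3 = 2*P/3)
k = -20 (k = -5*4 = -20)
(k*x(Y(-2)))*(-38) = -40*(-2/7 - 2*(-2))/3*(-38) = -40*(-2/7 + 4)/3*(-38) = -40*26/(3*7)*(-38) = -20*52/21*(-38) = -1040/21*(-38) = 39520/21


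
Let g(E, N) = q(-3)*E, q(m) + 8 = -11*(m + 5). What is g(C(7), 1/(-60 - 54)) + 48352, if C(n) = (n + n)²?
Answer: 42472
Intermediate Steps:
q(m) = -63 - 11*m (q(m) = -8 - 11*(m + 5) = -8 - 11*(5 + m) = -8 + (-55 - 11*m) = -63 - 11*m)
C(n) = 4*n² (C(n) = (2*n)² = 4*n²)
g(E, N) = -30*E (g(E, N) = (-63 - 11*(-3))*E = (-63 + 33)*E = -30*E)
g(C(7), 1/(-60 - 54)) + 48352 = -120*7² + 48352 = -120*49 + 48352 = -30*196 + 48352 = -5880 + 48352 = 42472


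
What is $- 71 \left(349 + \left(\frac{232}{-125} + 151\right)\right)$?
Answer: $- \frac{4421028}{125} \approx -35368.0$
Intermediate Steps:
$- 71 \left(349 + \left(\frac{232}{-125} + 151\right)\right) = - 71 \left(349 + \left(232 \left(- \frac{1}{125}\right) + 151\right)\right) = - 71 \left(349 + \left(- \frac{232}{125} + 151\right)\right) = - 71 \left(349 + \frac{18643}{125}\right) = \left(-71\right) \frac{62268}{125} = - \frac{4421028}{125}$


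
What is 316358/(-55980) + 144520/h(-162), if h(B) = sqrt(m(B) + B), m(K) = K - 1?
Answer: -158179/27990 - 28904*I*sqrt(13)/13 ≈ -5.6513 - 8016.5*I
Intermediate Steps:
m(K) = -1 + K
h(B) = sqrt(-1 + 2*B) (h(B) = sqrt((-1 + B) + B) = sqrt(-1 + 2*B))
316358/(-55980) + 144520/h(-162) = 316358/(-55980) + 144520/(sqrt(-1 + 2*(-162))) = 316358*(-1/55980) + 144520/(sqrt(-1 - 324)) = -158179/27990 + 144520/(sqrt(-325)) = -158179/27990 + 144520/((5*I*sqrt(13))) = -158179/27990 + 144520*(-I*sqrt(13)/65) = -158179/27990 - 28904*I*sqrt(13)/13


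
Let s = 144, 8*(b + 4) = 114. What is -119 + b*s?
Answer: 1357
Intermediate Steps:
b = 41/4 (b = -4 + (⅛)*114 = -4 + 57/4 = 41/4 ≈ 10.250)
-119 + b*s = -119 + (41/4)*144 = -119 + 1476 = 1357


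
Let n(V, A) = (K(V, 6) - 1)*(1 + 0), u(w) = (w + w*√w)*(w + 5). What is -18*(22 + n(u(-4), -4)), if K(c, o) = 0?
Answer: -378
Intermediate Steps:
u(w) = (5 + w)*(w + w^(3/2)) (u(w) = (w + w^(3/2))*(5 + w) = (5 + w)*(w + w^(3/2)))
n(V, A) = -1 (n(V, A) = (0 - 1)*(1 + 0) = -1*1 = -1)
-18*(22 + n(u(-4), -4)) = -18*(22 - 1) = -18*21 = -378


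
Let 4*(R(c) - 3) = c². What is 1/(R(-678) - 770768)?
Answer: -1/655844 ≈ -1.5248e-6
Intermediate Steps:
R(c) = 3 + c²/4
1/(R(-678) - 770768) = 1/((3 + (¼)*(-678)²) - 770768) = 1/((3 + (¼)*459684) - 770768) = 1/((3 + 114921) - 770768) = 1/(114924 - 770768) = 1/(-655844) = -1/655844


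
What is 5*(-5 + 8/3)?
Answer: -35/3 ≈ -11.667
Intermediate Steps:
5*(-5 + 8/3) = 5*(-7/3) = -35/3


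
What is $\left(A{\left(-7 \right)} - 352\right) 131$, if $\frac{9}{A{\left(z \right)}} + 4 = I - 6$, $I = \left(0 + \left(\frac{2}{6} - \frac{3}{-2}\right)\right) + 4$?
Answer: $- \frac{1159874}{25} \approx -46395.0$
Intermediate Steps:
$I = \frac{35}{6}$ ($I = \left(0 + \left(2 \cdot \frac{1}{6} - - \frac{3}{2}\right)\right) + 4 = \left(0 + \left(\frac{1}{3} + \frac{3}{2}\right)\right) + 4 = \left(0 + \frac{11}{6}\right) + 4 = \frac{11}{6} + 4 = \frac{35}{6} \approx 5.8333$)
$A{\left(z \right)} = - \frac{54}{25}$ ($A{\left(z \right)} = \frac{9}{-4 + \left(\frac{35}{6} - 6\right)} = \frac{9}{-4 - \frac{1}{6}} = \frac{9}{- \frac{25}{6}} = 9 \left(- \frac{6}{25}\right) = - \frac{54}{25}$)
$\left(A{\left(-7 \right)} - 352\right) 131 = \left(- \frac{54}{25} - 352\right) 131 = \left(- \frac{8854}{25}\right) 131 = - \frac{1159874}{25}$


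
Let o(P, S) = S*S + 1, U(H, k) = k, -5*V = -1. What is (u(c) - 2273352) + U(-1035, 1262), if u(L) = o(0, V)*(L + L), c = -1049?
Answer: -56856798/25 ≈ -2.2743e+6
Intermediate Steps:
V = ⅕ (V = -⅕*(-1) = ⅕ ≈ 0.20000)
o(P, S) = 1 + S² (o(P, S) = S² + 1 = 1 + S²)
u(L) = 52*L/25 (u(L) = (1 + (⅕)²)*(L + L) = (1 + 1/25)*(2*L) = 26*(2*L)/25 = 52*L/25)
(u(c) - 2273352) + U(-1035, 1262) = ((52/25)*(-1049) - 2273352) + 1262 = (-54548/25 - 2273352) + 1262 = -56888348/25 + 1262 = -56856798/25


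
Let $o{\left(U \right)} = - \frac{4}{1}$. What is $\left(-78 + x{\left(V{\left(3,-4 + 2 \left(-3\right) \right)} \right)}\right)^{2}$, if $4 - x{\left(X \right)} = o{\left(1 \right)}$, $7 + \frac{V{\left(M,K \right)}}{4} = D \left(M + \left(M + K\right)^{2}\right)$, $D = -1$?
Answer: $4900$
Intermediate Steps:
$V{\left(M,K \right)} = -28 - 4 M - 4 \left(K + M\right)^{2}$ ($V{\left(M,K \right)} = -28 + 4 \left(- (M + \left(M + K\right)^{2})\right) = -28 + 4 \left(- (M + \left(K + M\right)^{2})\right) = -28 + 4 \left(- M - \left(K + M\right)^{2}\right) = -28 - \left(4 M + 4 \left(K + M\right)^{2}\right) = -28 - 4 M - 4 \left(K + M\right)^{2}$)
$o{\left(U \right)} = -4$ ($o{\left(U \right)} = \left(-4\right) 1 = -4$)
$x{\left(X \right)} = 8$ ($x{\left(X \right)} = 4 - -4 = 4 + 4 = 8$)
$\left(-78 + x{\left(V{\left(3,-4 + 2 \left(-3\right) \right)} \right)}\right)^{2} = \left(-78 + 8\right)^{2} = \left(-70\right)^{2} = 4900$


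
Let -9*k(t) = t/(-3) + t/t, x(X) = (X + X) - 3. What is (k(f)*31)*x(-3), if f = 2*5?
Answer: -217/3 ≈ -72.333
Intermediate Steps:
x(X) = -3 + 2*X (x(X) = 2*X - 3 = -3 + 2*X)
f = 10
k(t) = -⅑ + t/27 (k(t) = -(t/(-3) + t/t)/9 = -(t*(-⅓) + 1)/9 = -(-t/3 + 1)/9 = -(1 - t/3)/9 = -⅑ + t/27)
(k(f)*31)*x(-3) = ((-⅑ + (1/27)*10)*31)*(-3 + 2*(-3)) = ((-⅑ + 10/27)*31)*(-3 - 6) = ((7/27)*31)*(-9) = (217/27)*(-9) = -217/3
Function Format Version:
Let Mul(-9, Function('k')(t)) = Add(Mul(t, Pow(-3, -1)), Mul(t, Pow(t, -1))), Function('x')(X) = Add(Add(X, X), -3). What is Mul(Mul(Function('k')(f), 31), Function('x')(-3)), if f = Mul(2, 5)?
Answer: Rational(-217, 3) ≈ -72.333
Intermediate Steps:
Function('x')(X) = Add(-3, Mul(2, X)) (Function('x')(X) = Add(Mul(2, X), -3) = Add(-3, Mul(2, X)))
f = 10
Function('k')(t) = Add(Rational(-1, 9), Mul(Rational(1, 27), t)) (Function('k')(t) = Mul(Rational(-1, 9), Add(Mul(t, Pow(-3, -1)), Mul(t, Pow(t, -1)))) = Mul(Rational(-1, 9), Add(Mul(t, Rational(-1, 3)), 1)) = Mul(Rational(-1, 9), Add(Mul(Rational(-1, 3), t), 1)) = Mul(Rational(-1, 9), Add(1, Mul(Rational(-1, 3), t))) = Add(Rational(-1, 9), Mul(Rational(1, 27), t)))
Mul(Mul(Function('k')(f), 31), Function('x')(-3)) = Mul(Mul(Add(Rational(-1, 9), Mul(Rational(1, 27), 10)), 31), Add(-3, Mul(2, -3))) = Mul(Mul(Add(Rational(-1, 9), Rational(10, 27)), 31), Add(-3, -6)) = Mul(Mul(Rational(7, 27), 31), -9) = Mul(Rational(217, 27), -9) = Rational(-217, 3)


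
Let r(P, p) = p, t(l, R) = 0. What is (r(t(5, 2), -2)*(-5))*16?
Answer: 160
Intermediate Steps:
(r(t(5, 2), -2)*(-5))*16 = -2*(-5)*16 = 10*16 = 160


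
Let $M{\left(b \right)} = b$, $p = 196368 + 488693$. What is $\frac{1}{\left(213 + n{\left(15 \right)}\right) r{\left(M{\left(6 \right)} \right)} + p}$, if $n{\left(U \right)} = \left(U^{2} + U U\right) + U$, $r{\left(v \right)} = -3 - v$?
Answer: $\frac{1}{678959} \approx 1.4728 \cdot 10^{-6}$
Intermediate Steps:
$p = 685061$
$n{\left(U \right)} = U + 2 U^{2}$ ($n{\left(U \right)} = \left(U^{2} + U^{2}\right) + U = 2 U^{2} + U = U + 2 U^{2}$)
$\frac{1}{\left(213 + n{\left(15 \right)}\right) r{\left(M{\left(6 \right)} \right)} + p} = \frac{1}{\left(213 + 15 \left(1 + 2 \cdot 15\right)\right) \left(-3 - 6\right) + 685061} = \frac{1}{\left(213 + 15 \left(1 + 30\right)\right) \left(-3 - 6\right) + 685061} = \frac{1}{\left(213 + 15 \cdot 31\right) \left(-9\right) + 685061} = \frac{1}{\left(213 + 465\right) \left(-9\right) + 685061} = \frac{1}{678 \left(-9\right) + 685061} = \frac{1}{-6102 + 685061} = \frac{1}{678959}$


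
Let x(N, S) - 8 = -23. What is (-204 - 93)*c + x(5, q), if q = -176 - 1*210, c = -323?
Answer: 95916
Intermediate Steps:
q = -386 (q = -176 - 210 = -386)
x(N, S) = -15 (x(N, S) = 8 - 23 = -15)
(-204 - 93)*c + x(5, q) = (-204 - 93)*(-323) - 15 = -297*(-323) - 15 = 95931 - 15 = 95916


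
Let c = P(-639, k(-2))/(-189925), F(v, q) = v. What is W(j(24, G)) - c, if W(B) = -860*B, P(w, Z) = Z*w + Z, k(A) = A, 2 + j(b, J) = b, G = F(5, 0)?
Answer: -3593379724/189925 ≈ -18920.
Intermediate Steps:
G = 5
j(b, J) = -2 + b
P(w, Z) = Z + Z*w
W(B) = -860*B (W(B) = -430*2*B = -860*B)
c = -1276/189925 (c = -2*(1 - 639)/(-189925) = -2*(-638)*(-1/189925) = 1276*(-1/189925) = -1276/189925 ≈ -0.0067184)
W(j(24, G)) - c = -860*(-2 + 24) - 1*(-1276/189925) = -860*22 + 1276/189925 = -18920 + 1276/189925 = -3593379724/189925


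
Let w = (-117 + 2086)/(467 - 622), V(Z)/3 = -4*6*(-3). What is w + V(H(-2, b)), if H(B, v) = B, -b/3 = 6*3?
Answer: 31511/155 ≈ 203.30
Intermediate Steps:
b = -54 (b = -18*3 = -3*18 = -54)
V(Z) = 216 (V(Z) = 3*(-4*6*(-3)) = 3*(-24*(-3)) = 3*72 = 216)
w = -1969/155 (w = 1969/(-155) = 1969*(-1/155) = -1969/155 ≈ -12.703)
w + V(H(-2, b)) = -1969/155 + 216 = 31511/155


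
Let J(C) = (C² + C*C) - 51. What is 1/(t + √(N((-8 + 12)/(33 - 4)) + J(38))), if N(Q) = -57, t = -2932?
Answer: -733/2148461 - √695/4296922 ≈ -0.00034731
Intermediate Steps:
J(C) = -51 + 2*C² (J(C) = (C² + C²) - 51 = 2*C² - 51 = -51 + 2*C²)
1/(t + √(N((-8 + 12)/(33 - 4)) + J(38))) = 1/(-2932 + √(-57 + (-51 + 2*38²))) = 1/(-2932 + √(-57 + (-51 + 2*1444))) = 1/(-2932 + √(-57 + (-51 + 2888))) = 1/(-2932 + √(-57 + 2837)) = 1/(-2932 + √2780) = 1/(-2932 + 2*√695)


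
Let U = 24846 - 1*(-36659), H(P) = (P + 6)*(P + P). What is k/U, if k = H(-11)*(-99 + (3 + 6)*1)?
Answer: -1980/12301 ≈ -0.16096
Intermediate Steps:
H(P) = 2*P*(6 + P) (H(P) = (6 + P)*(2*P) = 2*P*(6 + P))
U = 61505 (U = 24846 + 36659 = 61505)
k = -9900 (k = (2*(-11)*(6 - 11))*(-99 + (3 + 6)*1) = (2*(-11)*(-5))*(-99 + 9*1) = 110*(-99 + 9) = 110*(-90) = -9900)
k/U = -9900/61505 = -9900*1/61505 = -1980/12301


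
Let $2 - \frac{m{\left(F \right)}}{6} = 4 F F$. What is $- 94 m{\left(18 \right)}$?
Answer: $729816$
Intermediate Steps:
$m{\left(F \right)} = 12 - 24 F^{2}$ ($m{\left(F \right)} = 12 - 6 \cdot 4 F F = 12 - 6 \cdot 4 F^{2} = 12 - 24 F^{2}$)
$- 94 m{\left(18 \right)} = - 94 \left(12 - 24 \cdot 18^{2}\right) = - 94 \left(12 - 7776\right) = \left(-94\right) \left(-7764\right) = 729816$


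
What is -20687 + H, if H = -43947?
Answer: -64634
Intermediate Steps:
-20687 + H = -20687 - 43947 = -64634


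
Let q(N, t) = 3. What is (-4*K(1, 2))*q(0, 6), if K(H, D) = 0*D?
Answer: 0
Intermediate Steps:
K(H, D) = 0
(-4*K(1, 2))*q(0, 6) = -4*0*3 = 0*3 = 0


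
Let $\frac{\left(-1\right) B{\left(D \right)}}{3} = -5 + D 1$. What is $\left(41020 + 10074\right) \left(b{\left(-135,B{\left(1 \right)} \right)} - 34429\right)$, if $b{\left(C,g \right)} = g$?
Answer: $-1758502198$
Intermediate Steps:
$B{\left(D \right)} = 15 - 3 D$ ($B{\left(D \right)} = - 3 \left(-5 + D 1\right) = - 3 \left(-5 + D\right) = 15 - 3 D$)
$\left(41020 + 10074\right) \left(b{\left(-135,B{\left(1 \right)} \right)} - 34429\right) = \left(41020 + 10074\right) \left(\left(15 - 3\right) - 34429\right) = 51094 \left(\left(15 - 3\right) - 34429\right) = 51094 \left(12 - 34429\right) = 51094 \left(-34417\right) = -1758502198$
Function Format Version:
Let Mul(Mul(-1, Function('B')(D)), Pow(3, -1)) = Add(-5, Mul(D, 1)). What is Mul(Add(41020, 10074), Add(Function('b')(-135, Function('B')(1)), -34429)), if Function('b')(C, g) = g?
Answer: -1758502198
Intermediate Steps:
Function('B')(D) = Add(15, Mul(-3, D)) (Function('B')(D) = Mul(-3, Add(-5, Mul(D, 1))) = Mul(-3, Add(-5, D)) = Add(15, Mul(-3, D)))
Mul(Add(41020, 10074), Add(Function('b')(-135, Function('B')(1)), -34429)) = Mul(Add(41020, 10074), Add(Add(15, Mul(-3, 1)), -34429)) = Mul(51094, Add(Add(15, -3), -34429)) = Mul(51094, Add(12, -34429)) = Mul(51094, -34417) = -1758502198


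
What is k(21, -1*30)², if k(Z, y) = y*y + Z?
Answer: 848241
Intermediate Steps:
k(Z, y) = Z + y² (k(Z, y) = y² + Z = Z + y²)
k(21, -1*30)² = (21 + (-1*30)²)² = (21 + (-30)²)² = (21 + 900)² = 921² = 848241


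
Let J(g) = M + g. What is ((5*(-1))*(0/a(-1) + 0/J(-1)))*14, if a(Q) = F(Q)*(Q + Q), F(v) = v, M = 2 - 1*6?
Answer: 0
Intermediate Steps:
M = -4 (M = 2 - 6 = -4)
a(Q) = 2*Q² (a(Q) = Q*(Q + Q) = Q*(2*Q) = 2*Q²)
J(g) = -4 + g
((5*(-1))*(0/a(-1) + 0/J(-1)))*14 = ((5*(-1))*(0/((2*(-1)²)) + 0/(-4 - 1)))*14 = -5*(0/((2*1)) + 0/(-5))*14 = -5*(0/2 + 0*(-⅕))*14 = -5*(0*(½) + 0)*14 = -5*(0 + 0)*14 = -5*0*14 = 0*14 = 0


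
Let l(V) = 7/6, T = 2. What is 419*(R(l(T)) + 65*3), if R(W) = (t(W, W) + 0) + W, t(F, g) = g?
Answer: 248048/3 ≈ 82683.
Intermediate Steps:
l(V) = 7/6 (l(V) = 7*(⅙) = 7/6)
R(W) = 2*W (R(W) = (W + 0) + W = W + W = 2*W)
419*(R(l(T)) + 65*3) = 419*(2*(7/6) + 65*3) = 419*(7/3 + 195) = 419*(592/3) = 248048/3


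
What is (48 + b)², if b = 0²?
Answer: 2304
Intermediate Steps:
b = 0
(48 + b)² = (48 + 0)² = 48² = 2304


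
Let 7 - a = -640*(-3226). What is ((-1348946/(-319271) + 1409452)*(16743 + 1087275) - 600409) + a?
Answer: 496805591377899502/319271 ≈ 1.5561e+12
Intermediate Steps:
a = -2064633 (a = 7 - (-640)*(-3226) = 7 - 1*2064640 = 7 - 2064640 = -2064633)
((-1348946/(-319271) + 1409452)*(16743 + 1087275) - 600409) + a = ((-1348946/(-319271) + 1409452)*(16743 + 1087275) - 600409) - 2064633 = ((-1348946*(-1/319271) + 1409452)*1104018 - 600409) - 2064633 = ((1348946/319271 + 1409452)*1104018 - 600409) - 2064633 = ((449998498438/319271)*1104018 - 600409) - 2064633 = (496806442248523884/319271 - 600409) - 2064633 = 496806250555342045/319271 - 2064633 = 496805591377899502/319271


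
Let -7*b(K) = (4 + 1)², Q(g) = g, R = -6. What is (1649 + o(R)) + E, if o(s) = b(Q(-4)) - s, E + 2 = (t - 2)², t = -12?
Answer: 12918/7 ≈ 1845.4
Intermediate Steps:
b(K) = -25/7 (b(K) = -(4 + 1)²/7 = -⅐*5² = -⅐*25 = -25/7)
E = 194 (E = -2 + (-12 - 2)² = -2 + (-14)² = -2 + 196 = 194)
o(s) = -25/7 - s
(1649 + o(R)) + E = (1649 + (-25/7 - 1*(-6))) + 194 = (1649 + (-25/7 + 6)) + 194 = (1649 + 17/7) + 194 = 11560/7 + 194 = 12918/7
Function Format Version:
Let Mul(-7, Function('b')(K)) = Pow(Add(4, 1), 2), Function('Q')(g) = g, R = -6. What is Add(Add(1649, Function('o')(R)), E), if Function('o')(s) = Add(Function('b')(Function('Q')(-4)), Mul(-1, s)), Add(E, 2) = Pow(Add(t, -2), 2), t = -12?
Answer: Rational(12918, 7) ≈ 1845.4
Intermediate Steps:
Function('b')(K) = Rational(-25, 7) (Function('b')(K) = Mul(Rational(-1, 7), Pow(Add(4, 1), 2)) = Mul(Rational(-1, 7), Pow(5, 2)) = Mul(Rational(-1, 7), 25) = Rational(-25, 7))
E = 194 (E = Add(-2, Pow(Add(-12, -2), 2)) = Add(-2, Pow(-14, 2)) = Add(-2, 196) = 194)
Function('o')(s) = Add(Rational(-25, 7), Mul(-1, s))
Add(Add(1649, Function('o')(R)), E) = Add(Add(1649, Add(Rational(-25, 7), Mul(-1, -6))), 194) = Add(Add(1649, Add(Rational(-25, 7), 6)), 194) = Add(Add(1649, Rational(17, 7)), 194) = Add(Rational(11560, 7), 194) = Rational(12918, 7)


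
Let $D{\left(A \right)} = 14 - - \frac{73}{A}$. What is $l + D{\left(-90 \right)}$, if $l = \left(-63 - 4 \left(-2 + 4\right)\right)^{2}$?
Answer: $\frac{454877}{90} \approx 5054.2$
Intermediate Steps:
$D{\left(A \right)} = 14 + \frac{73}{A}$
$l = 5041$ ($l = \left(-63 - 8\right)^{2} = \left(-71\right)^{2} = 5041$)
$l + D{\left(-90 \right)} = 5041 + \left(14 + \frac{73}{-90}\right) = 5041 + \left(14 + 73 \left(- \frac{1}{90}\right)\right) = 5041 + \left(14 - \frac{73}{90}\right) = 5041 + \frac{1187}{90} = \frac{454877}{90}$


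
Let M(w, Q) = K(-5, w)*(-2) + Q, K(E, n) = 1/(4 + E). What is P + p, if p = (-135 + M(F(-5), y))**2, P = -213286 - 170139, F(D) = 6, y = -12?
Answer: -362400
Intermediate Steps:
M(w, Q) = 2 + Q (M(w, Q) = -2/(4 - 5) + Q = -2/(-1) + Q = -1*(-2) + Q = 2 + Q)
P = -383425
p = 21025 (p = (-135 + (2 - 12))**2 = (-135 - 10)**2 = (-145)**2 = 21025)
P + p = -383425 + 21025 = -362400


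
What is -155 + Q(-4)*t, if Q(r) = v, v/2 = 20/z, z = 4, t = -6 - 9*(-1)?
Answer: -125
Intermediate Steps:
t = 3 (t = -6 + 9 = 3)
v = 10 (v = 2*(20/4) = 2*(20*(1/4)) = 2*5 = 10)
Q(r) = 10
-155 + Q(-4)*t = -155 + 10*3 = -155 + 30 = -125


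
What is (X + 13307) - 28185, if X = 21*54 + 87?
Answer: -13657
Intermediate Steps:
X = 1221 (X = 1134 + 87 = 1221)
(X + 13307) - 28185 = (1221 + 13307) - 28185 = 14528 - 28185 = -13657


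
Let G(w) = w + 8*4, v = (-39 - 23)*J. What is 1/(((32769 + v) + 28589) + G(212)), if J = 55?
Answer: 1/58192 ≈ 1.7185e-5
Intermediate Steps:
v = -3410 (v = (-39 - 23)*55 = -62*55 = -3410)
G(w) = 32 + w (G(w) = w + 32 = 32 + w)
1/(((32769 + v) + 28589) + G(212)) = 1/(((32769 - 3410) + 28589) + (32 + 212)) = 1/((29359 + 28589) + 244) = 1/(57948 + 244) = 1/58192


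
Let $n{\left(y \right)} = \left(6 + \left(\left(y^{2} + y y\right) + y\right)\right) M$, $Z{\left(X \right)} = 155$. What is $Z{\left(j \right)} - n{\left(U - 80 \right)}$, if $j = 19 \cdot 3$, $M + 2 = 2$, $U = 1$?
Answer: $155$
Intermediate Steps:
$M = 0$ ($M = -2 + 2 = 0$)
$j = 57$
$n{\left(y \right)} = 0$ ($n{\left(y \right)} = \left(6 + \left(\left(y^{2} + y y\right) + y\right)\right) 0 = \left(6 + \left(\left(y^{2} + y^{2}\right) + y\right)\right) 0 = \left(6 + \left(2 y^{2} + y\right)\right) 0 = \left(6 + \left(y + 2 y^{2}\right)\right) 0 = \left(6 + y + 2 y^{2}\right) 0 = 0$)
$Z{\left(j \right)} - n{\left(U - 80 \right)} = 155 - 0 = 155 + 0 = 155$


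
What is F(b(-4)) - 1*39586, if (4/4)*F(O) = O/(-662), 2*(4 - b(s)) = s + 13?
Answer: -52411863/1324 ≈ -39586.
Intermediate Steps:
b(s) = -5/2 - s/2 (b(s) = 4 - (s + 13)/2 = 4 - (13 + s)/2 = 4 + (-13/2 - s/2) = -5/2 - s/2)
F(O) = -O/662 (F(O) = O/(-662) = O*(-1/662) = -O/662)
F(b(-4)) - 1*39586 = -(-5/2 - ½*(-4))/662 - 1*39586 = -(-5/2 + 2)/662 - 39586 = -1/662*(-½) - 39586 = 1/1324 - 39586 = -52411863/1324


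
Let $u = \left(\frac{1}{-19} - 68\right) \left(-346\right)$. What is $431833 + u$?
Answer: $\frac{8652205}{19} \approx 4.5538 \cdot 10^{5}$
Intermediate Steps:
$u = \frac{447378}{19}$ ($u = \left(- \frac{1}{19} - 68\right) \left(-346\right) = \left(- \frac{1293}{19}\right) \left(-346\right) = \frac{447378}{19} \approx 23546.0$)
$431833 + u = 431833 + \frac{447378}{19} = \frac{8652205}{19}$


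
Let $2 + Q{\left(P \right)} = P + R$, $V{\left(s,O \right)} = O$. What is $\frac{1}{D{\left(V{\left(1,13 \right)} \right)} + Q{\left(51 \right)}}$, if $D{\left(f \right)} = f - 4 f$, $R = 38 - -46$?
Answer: $\frac{1}{94} \approx 0.010638$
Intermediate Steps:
$R = 84$ ($R = 38 + 46 = 84$)
$D{\left(f \right)} = - 3 f$
$Q{\left(P \right)} = 82 + P$ ($Q{\left(P \right)} = -2 + \left(P + 84\right) = -2 + \left(84 + P\right) = 82 + P$)
$\frac{1}{D{\left(V{\left(1,13 \right)} \right)} + Q{\left(51 \right)}} = \frac{1}{\left(-3\right) 13 + \left(82 + 51\right)} = \frac{1}{-39 + 133} = \frac{1}{94}$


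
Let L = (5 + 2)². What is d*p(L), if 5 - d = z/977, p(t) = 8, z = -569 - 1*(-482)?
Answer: 39776/977 ≈ 40.712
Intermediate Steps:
z = -87 (z = -569 + 482 = -87)
L = 49 (L = 7² = 49)
d = 4972/977 (d = 5 - (-87)/977 = 5 - 1*(-87/977) = 5 + 87/977 = 4972/977 ≈ 5.0891)
d*p(L) = (4972/977)*8 = 39776/977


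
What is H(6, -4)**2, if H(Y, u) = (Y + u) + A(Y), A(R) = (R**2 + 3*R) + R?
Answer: 3844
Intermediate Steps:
A(R) = R**2 + 4*R
H(Y, u) = Y + u + Y*(4 + Y) (H(Y, u) = (Y + u) + Y*(4 + Y) = Y + u + Y*(4 + Y))
H(6, -4)**2 = (6 - 4 + 6*(4 + 6))**2 = (6 - 4 + 6*10)**2 = (6 - 4 + 60)**2 = 62**2 = 3844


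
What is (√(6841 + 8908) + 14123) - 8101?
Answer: 6022 + √15749 ≈ 6147.5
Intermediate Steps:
(√(6841 + 8908) + 14123) - 8101 = (√15749 + 14123) - 8101 = (14123 + √15749) - 8101 = 6022 + √15749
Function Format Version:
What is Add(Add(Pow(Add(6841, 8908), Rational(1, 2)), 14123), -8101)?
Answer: Add(6022, Pow(15749, Rational(1, 2))) ≈ 6147.5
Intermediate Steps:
Add(Add(Pow(Add(6841, 8908), Rational(1, 2)), 14123), -8101) = Add(Add(Pow(15749, Rational(1, 2)), 14123), -8101) = Add(Add(14123, Pow(15749, Rational(1, 2))), -8101) = Add(6022, Pow(15749, Rational(1, 2)))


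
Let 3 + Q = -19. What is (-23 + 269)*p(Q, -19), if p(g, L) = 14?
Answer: 3444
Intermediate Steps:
Q = -22 (Q = -3 - 19 = -22)
(-23 + 269)*p(Q, -19) = (-23 + 269)*14 = 246*14 = 3444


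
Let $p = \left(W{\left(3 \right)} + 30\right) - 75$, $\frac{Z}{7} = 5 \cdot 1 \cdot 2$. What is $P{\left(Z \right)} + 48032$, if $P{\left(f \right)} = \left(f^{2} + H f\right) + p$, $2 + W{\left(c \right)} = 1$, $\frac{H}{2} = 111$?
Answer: $68426$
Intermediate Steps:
$H = 222$ ($H = 2 \cdot 111 = 222$)
$Z = 70$ ($Z = 7 \cdot 5 \cdot 1 \cdot 2 = 7 \cdot 5 \cdot 2 = 7 \cdot 10 = 70$)
$W{\left(c \right)} = -1$ ($W{\left(c \right)} = -2 + 1 = -1$)
$p = -46$ ($p = \left(-1 + 30\right) - 75 = 29 - 75 = -46$)
$P{\left(f \right)} = -46 + f^{2} + 222 f$ ($P{\left(f \right)} = \left(f^{2} + 222 f\right) - 46 = -46 + f^{2} + 222 f$)
$P{\left(Z \right)} + 48032 = \left(-46 + 70^{2} + 222 \cdot 70\right) + 48032 = \left(-46 + 4900 + 15540\right) + 48032 = 20394 + 48032 = 68426$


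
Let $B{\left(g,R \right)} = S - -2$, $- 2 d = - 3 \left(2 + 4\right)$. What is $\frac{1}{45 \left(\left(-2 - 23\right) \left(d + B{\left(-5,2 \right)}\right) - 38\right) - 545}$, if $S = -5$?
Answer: $- \frac{1}{9005} \approx -0.00011105$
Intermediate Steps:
$d = 9$ ($d = - \frac{\left(-3\right) \left(2 + 4\right)}{2} = - \frac{\left(-3\right) 6}{2} = \left(- \frac{1}{2}\right) \left(-18\right) = 9$)
$B{\left(g,R \right)} = -3$ ($B{\left(g,R \right)} = -5 - -2 = -5 + 2 = -3$)
$\frac{1}{45 \left(\left(-2 - 23\right) \left(d + B{\left(-5,2 \right)}\right) - 38\right) - 545} = \frac{1}{45 \left(\left(-2 - 23\right) \left(9 - 3\right) - 38\right) - 545} = \frac{1}{45 \left(\left(-25\right) 6 - 38\right) - 545} = \frac{1}{45 \left(-150 - 38\right) - 545} = \frac{1}{45 \left(-188\right) - 545} = \frac{1}{-8460 - 545} = \frac{1}{-9005} = - \frac{1}{9005}$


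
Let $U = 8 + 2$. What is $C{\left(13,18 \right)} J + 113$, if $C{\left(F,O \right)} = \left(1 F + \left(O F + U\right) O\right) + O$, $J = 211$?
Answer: $933366$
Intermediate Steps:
$U = 10$
$C{\left(F,O \right)} = F + O + O \left(10 + F O\right)$ ($C{\left(F,O \right)} = \left(1 F + \left(O F + 10\right) O\right) + O = \left(F + \left(F O + 10\right) O\right) + O = \left(F + \left(10 + F O\right) O\right) + O = \left(F + O \left(10 + F O\right)\right) + O = F + O + O \left(10 + F O\right)$)
$C{\left(13,18 \right)} J + 113 = \left(13 + 11 \cdot 18 + 13 \cdot 18^{2}\right) 211 + 113 = \left(13 + 198 + 13 \cdot 324\right) 211 + 113 = \left(13 + 198 + 4212\right) 211 + 113 = 4423 \cdot 211 + 113 = 933253 + 113 = 933366$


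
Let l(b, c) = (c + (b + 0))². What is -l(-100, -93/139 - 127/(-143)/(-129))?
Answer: -66639627853282576/6574778041689 ≈ -10136.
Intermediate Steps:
l(b, c) = (b + c)² (l(b, c) = (c + b)² = (b + c)²)
-l(-100, -93/139 - 127/(-143)/(-129)) = -(-100 + (-93/139 - 127/(-143)/(-129)))² = -(-100 + (-93*1/139 - 127*(-1/143)*(-1/129)))² = -(-100 + (-93/139 + (127/143)*(-1/129)))² = -(-100 + (-93/139 - 127/18447))² = -(-100 - 1733224/2564133)² = -(-258146524/2564133)² = -1*66639627853282576/6574778041689 = -66639627853282576/6574778041689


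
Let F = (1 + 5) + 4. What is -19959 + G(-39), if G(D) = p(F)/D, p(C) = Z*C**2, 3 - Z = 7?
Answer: -778001/39 ≈ -19949.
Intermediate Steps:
Z = -4 (Z = 3 - 1*7 = 3 - 7 = -4)
F = 10 (F = 6 + 4 = 10)
p(C) = -4*C**2
G(D) = -400/D (G(D) = (-4*10**2)/D = (-4*100)/D = -400/D)
-19959 + G(-39) = -19959 - 400/(-39) = -19959 - 400*(-1/39) = -19959 + 400/39 = -778001/39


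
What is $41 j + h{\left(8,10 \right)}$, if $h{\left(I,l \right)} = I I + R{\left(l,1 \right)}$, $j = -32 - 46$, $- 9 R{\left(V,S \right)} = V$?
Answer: $- \frac{28216}{9} \approx -3135.1$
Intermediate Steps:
$R{\left(V,S \right)} = - \frac{V}{9}$
$j = -78$ ($j = -32 - 46 = -78$)
$h{\left(I,l \right)} = I^{2} - \frac{l}{9}$ ($h{\left(I,l \right)} = I I - \frac{l}{9} = I^{2} - \frac{l}{9}$)
$41 j + h{\left(8,10 \right)} = 41 \left(-78\right) + \left(8^{2} - \frac{10}{9}\right) = -3198 + \left(64 - \frac{10}{9}\right) = -3198 + \frac{566}{9} = - \frac{28216}{9}$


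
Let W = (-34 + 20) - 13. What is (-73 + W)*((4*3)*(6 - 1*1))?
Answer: -6000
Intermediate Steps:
W = -27 (W = -14 - 13 = -27)
(-73 + W)*((4*3)*(6 - 1*1)) = (-73 - 27)*((4*3)*(6 - 1*1)) = -1200*(6 - 1) = -1200*5 = -100*60 = -6000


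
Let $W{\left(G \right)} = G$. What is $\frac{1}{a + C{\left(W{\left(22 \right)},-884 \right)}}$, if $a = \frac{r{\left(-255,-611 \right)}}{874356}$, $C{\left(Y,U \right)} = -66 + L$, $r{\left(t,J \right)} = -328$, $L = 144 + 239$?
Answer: $\frac{218589}{69292631} \approx 0.0031546$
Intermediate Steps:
$L = 383$
$C{\left(Y,U \right)} = 317$ ($C{\left(Y,U \right)} = -66 + 383 = 317$)
$a = - \frac{82}{218589}$ ($a = - \frac{328}{874356} = \left(-328\right) \frac{1}{874356} = - \frac{82}{218589} \approx -0.00037513$)
$\frac{1}{a + C{\left(W{\left(22 \right)},-884 \right)}} = \frac{1}{- \frac{82}{218589} + 317} = \frac{1}{\frac{69292631}{218589}} = \frac{218589}{69292631}$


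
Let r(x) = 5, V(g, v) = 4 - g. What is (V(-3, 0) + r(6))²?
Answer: 144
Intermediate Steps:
(V(-3, 0) + r(6))² = ((4 - 1*(-3)) + 5)² = ((4 + 3) + 5)² = (7 + 5)² = 12² = 144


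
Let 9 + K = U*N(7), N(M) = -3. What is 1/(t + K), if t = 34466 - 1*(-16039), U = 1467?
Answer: 1/46095 ≈ 2.1694e-5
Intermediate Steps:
t = 50505 (t = 34466 + 16039 = 50505)
K = -4410 (K = -9 + 1467*(-3) = -9 - 4401 = -4410)
1/(t + K) = 1/(50505 - 4410) = 1/46095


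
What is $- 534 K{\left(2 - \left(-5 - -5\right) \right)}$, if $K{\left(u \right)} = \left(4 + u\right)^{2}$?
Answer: $-19224$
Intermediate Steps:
$- 534 K{\left(2 - \left(-5 - -5\right) \right)} = - 534 \left(4 + \left(2 - \left(-5 - -5\right)\right)\right)^{2} = - 534 \left(4 + \left(2 - \left(-5 + 5\right)\right)\right)^{2} = - 534 \left(4 + \left(2 - 0\right)\right)^{2} = - 534 \left(4 + \left(2 + 0\right)\right)^{2} = - 534 \left(4 + 2\right)^{2} = - 534 \cdot 6^{2} = \left(-534\right) 36 = -19224$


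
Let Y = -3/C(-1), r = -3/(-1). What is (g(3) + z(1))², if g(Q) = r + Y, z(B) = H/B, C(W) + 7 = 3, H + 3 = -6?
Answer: 441/16 ≈ 27.563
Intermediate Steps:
H = -9 (H = -3 - 6 = -9)
C(W) = -4 (C(W) = -7 + 3 = -4)
z(B) = -9/B
r = 3 (r = -3*(-1) = 3)
Y = ¾ (Y = -3/(-4) = -3*(-¼) = ¾ ≈ 0.75000)
g(Q) = 15/4 (g(Q) = 3 + ¾ = 15/4)
(g(3) + z(1))² = (15/4 - 9/1)² = (15/4 - 9*1)² = (15/4 - 9)² = (-21/4)² = 441/16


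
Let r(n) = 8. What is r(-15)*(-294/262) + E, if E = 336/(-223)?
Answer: -306264/29213 ≈ -10.484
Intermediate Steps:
E = -336/223 (E = 336*(-1/223) = -336/223 ≈ -1.5067)
r(-15)*(-294/262) + E = 8*(-294/262) - 336/223 = 8*(-294*1/262) - 336/223 = 8*(-147/131) - 336/223 = -1176/131 - 336/223 = -306264/29213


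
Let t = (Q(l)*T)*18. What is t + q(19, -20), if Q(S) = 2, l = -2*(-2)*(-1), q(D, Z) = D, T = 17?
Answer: 631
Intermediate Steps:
l = -4 (l = 4*(-1) = -4)
t = 612 (t = (2*17)*18 = 34*18 = 612)
t + q(19, -20) = 612 + 19 = 631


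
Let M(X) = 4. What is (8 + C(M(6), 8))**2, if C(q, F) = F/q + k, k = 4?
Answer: 196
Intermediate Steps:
C(q, F) = 4 + F/q (C(q, F) = F/q + 4 = 4 + F/q)
(8 + C(M(6), 8))**2 = (8 + (4 + 8/4))**2 = (8 + (4 + 8*(1/4)))**2 = (8 + (4 + 2))**2 = (8 + 6)**2 = 14**2 = 196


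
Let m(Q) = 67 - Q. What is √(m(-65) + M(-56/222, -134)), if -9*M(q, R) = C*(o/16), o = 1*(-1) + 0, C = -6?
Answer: √19002/12 ≈ 11.487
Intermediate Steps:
o = -1 (o = -1 + 0 = -1)
M(q, R) = -1/24 (M(q, R) = -(-2)*(-1/16)/3 = -(-2)*(-1*1/16)/3 = -(-2)*(-1)/(3*16) = -⅑*3/8 = -1/24)
√(m(-65) + M(-56/222, -134)) = √((67 - 1*(-65)) - 1/24) = √((67 + 65) - 1/24) = √(132 - 1/24) = √(3167/24) = √19002/12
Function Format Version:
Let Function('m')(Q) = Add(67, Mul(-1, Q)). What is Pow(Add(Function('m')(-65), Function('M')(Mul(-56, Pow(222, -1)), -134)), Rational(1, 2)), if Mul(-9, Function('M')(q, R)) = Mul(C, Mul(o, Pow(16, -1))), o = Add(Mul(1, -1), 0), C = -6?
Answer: Mul(Rational(1, 12), Pow(19002, Rational(1, 2))) ≈ 11.487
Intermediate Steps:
o = -1 (o = Add(-1, 0) = -1)
Function('M')(q, R) = Rational(-1, 24) (Function('M')(q, R) = Mul(Rational(-1, 9), Mul(-6, Mul(-1, Pow(16, -1)))) = Mul(Rational(-1, 9), Mul(-6, Mul(-1, Rational(1, 16)))) = Mul(Rational(-1, 9), Mul(-6, Rational(-1, 16))) = Mul(Rational(-1, 9), Rational(3, 8)) = Rational(-1, 24))
Pow(Add(Function('m')(-65), Function('M')(Mul(-56, Pow(222, -1)), -134)), Rational(1, 2)) = Pow(Add(Add(67, Mul(-1, -65)), Rational(-1, 24)), Rational(1, 2)) = Pow(Add(Add(67, 65), Rational(-1, 24)), Rational(1, 2)) = Pow(Add(132, Rational(-1, 24)), Rational(1, 2)) = Pow(Rational(3167, 24), Rational(1, 2)) = Mul(Rational(1, 12), Pow(19002, Rational(1, 2)))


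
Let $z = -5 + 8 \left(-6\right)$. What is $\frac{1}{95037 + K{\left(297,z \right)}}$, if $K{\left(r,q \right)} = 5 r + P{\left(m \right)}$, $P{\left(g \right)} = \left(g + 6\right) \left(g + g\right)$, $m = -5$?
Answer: $\frac{1}{96512} \approx 1.0361 \cdot 10^{-5}$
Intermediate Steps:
$z = -53$ ($z = -5 - 48 = -53$)
$P{\left(g \right)} = 2 g \left(6 + g\right)$ ($P{\left(g \right)} = \left(6 + g\right) 2 g = 2 g \left(6 + g\right)$)
$K{\left(r,q \right)} = -10 + 5 r$ ($K{\left(r,q \right)} = 5 r + 2 \left(-5\right) \left(6 - 5\right) = 5 r + 2 \left(-5\right) 1 = 5 r - 10 = -10 + 5 r$)
$\frac{1}{95037 + K{\left(297,z \right)}} = \frac{1}{95037 + \left(-10 + 5 \cdot 297\right)} = \frac{1}{95037 + \left(-10 + 1485\right)} = \frac{1}{95037 + 1475} = \frac{1}{96512}$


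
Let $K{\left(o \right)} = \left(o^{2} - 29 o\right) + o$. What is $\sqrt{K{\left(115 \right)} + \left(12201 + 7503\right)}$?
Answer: $3 \sqrt{3301} \approx 172.36$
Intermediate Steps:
$K{\left(o \right)} = o^{2} - 28 o$
$\sqrt{K{\left(115 \right)} + \left(12201 + 7503\right)} = \sqrt{115 \left(-28 + 115\right) + \left(12201 + 7503\right)} = \sqrt{115 \cdot 87 + 19704} = \sqrt{10005 + 19704} = \sqrt{29709} = 3 \sqrt{3301}$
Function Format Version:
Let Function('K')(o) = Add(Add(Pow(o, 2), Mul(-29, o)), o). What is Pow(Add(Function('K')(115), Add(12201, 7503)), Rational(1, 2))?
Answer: Mul(3, Pow(3301, Rational(1, 2))) ≈ 172.36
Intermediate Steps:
Function('K')(o) = Add(Pow(o, 2), Mul(-28, o))
Pow(Add(Function('K')(115), Add(12201, 7503)), Rational(1, 2)) = Pow(Add(Mul(115, Add(-28, 115)), Add(12201, 7503)), Rational(1, 2)) = Pow(Add(Mul(115, 87), 19704), Rational(1, 2)) = Pow(Add(10005, 19704), Rational(1, 2)) = Pow(29709, Rational(1, 2)) = Mul(3, Pow(3301, Rational(1, 2)))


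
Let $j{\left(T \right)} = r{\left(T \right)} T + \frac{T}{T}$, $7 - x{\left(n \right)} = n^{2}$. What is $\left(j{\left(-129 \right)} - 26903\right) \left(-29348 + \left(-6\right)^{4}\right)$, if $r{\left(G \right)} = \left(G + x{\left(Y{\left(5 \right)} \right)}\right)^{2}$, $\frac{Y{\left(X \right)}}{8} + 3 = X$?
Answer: $517810128776$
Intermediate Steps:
$Y{\left(X \right)} = -24 + 8 X$
$x{\left(n \right)} = 7 - n^{2}$
$r{\left(G \right)} = \left(-249 + G\right)^{2}$ ($r{\left(G \right)} = \left(G + \left(7 - \left(-24 + 8 \cdot 5\right)^{2}\right)\right)^{2} = \left(G + \left(7 - \left(-24 + 40\right)^{2}\right)\right)^{2} = \left(G + \left(7 - 16^{2}\right)\right)^{2} = \left(G + \left(7 - 256\right)\right)^{2} = \left(G - 249\right)^{2} = \left(-249 + G\right)^{2}$)
$j{\left(T \right)} = 1 + T \left(-249 + T\right)^{2}$ ($j{\left(T \right)} = \left(-249 + T\right)^{2} T + \frac{T}{T} = T \left(-249 + T\right)^{2} + 1 = 1 + T \left(-249 + T\right)^{2}$)
$\left(j{\left(-129 \right)} - 26903\right) \left(-29348 + \left(-6\right)^{4}\right) = \left(\left(1 - 129 \left(-249 - 129\right)^{2}\right) - 26903\right) \left(-29348 + \left(-6\right)^{4}\right) = \left(\left(1 - 129 \left(-378\right)^{2}\right) - 26903\right) \left(-29348 + 1296\right) = \left(\left(1 - 18432036\right) - 26903\right) \left(-28052\right) = \left(-18432035 - 26903\right) \left(-28052\right) = \left(-18458938\right) \left(-28052\right) = 517810128776$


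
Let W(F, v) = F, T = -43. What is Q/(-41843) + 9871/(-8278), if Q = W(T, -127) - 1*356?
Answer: -409729331/346376354 ≈ -1.1829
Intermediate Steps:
Q = -399 (Q = -43 - 1*356 = -43 - 356 = -399)
Q/(-41843) + 9871/(-8278) = -399/(-41843) + 9871/(-8278) = -399*(-1/41843) + 9871*(-1/8278) = 399/41843 - 9871/8278 = -409729331/346376354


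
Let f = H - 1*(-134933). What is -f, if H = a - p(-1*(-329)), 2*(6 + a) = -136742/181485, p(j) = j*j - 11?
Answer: -4845036674/181485 ≈ -26697.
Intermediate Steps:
p(j) = -11 + j² (p(j) = j² - 11 = -11 + j²)
a = -1157281/181485 (a = -6 + (-136742/181485)/2 = -6 + (-136742*1/181485)/2 = -6 + (½)*(-136742/181485) = -6 - 68371/181485 = -1157281/181485 ≈ -6.3767)
H = -19643278831/181485 (H = -1157281/181485 - (-11 + (-1*(-329))²) = -1157281/181485 - (-11 + 329²) = -1157281/181485 - (-11 + 108241) = -1157281/181485 - 1*108230 = -1157281/181485 - 108230 = -19643278831/181485 ≈ -1.0824e+5)
f = 4845036674/181485 (f = -19643278831/181485 - 1*(-134933) = -19643278831/181485 + 134933 = 4845036674/181485 ≈ 26697.)
-f = -1*4845036674/181485 = -4845036674/181485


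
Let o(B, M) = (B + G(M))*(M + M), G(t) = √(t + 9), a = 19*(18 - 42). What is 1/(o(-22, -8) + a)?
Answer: -1/120 ≈ -0.0083333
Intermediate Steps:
a = -456 (a = 19*(-24) = -456)
G(t) = √(9 + t)
o(B, M) = 2*M*(B + √(9 + M)) (o(B, M) = (B + √(9 + M))*(M + M) = (B + √(9 + M))*(2*M) = 2*M*(B + √(9 + M)))
1/(o(-22, -8) + a) = 1/(2*(-8)*(-22 + √(9 - 8)) - 456) = 1/(2*(-8)*(-22 + √1) - 456) = 1/(2*(-8)*(-22 + 1) - 456) = 1/(2*(-8)*(-21) - 456) = 1/(336 - 456) = 1/(-120) = -1/120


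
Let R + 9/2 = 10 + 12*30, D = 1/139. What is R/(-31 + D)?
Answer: -101609/8616 ≈ -11.793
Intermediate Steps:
D = 1/139 ≈ 0.0071942
R = 731/2 (R = -9/2 + (10 + 12*30) = -9/2 + (10 + 360) = -9/2 + 370 = 731/2 ≈ 365.50)
R/(-31 + D) = 731/(2*(-31 + 1/139)) = 731/(2*(-4308/139)) = (731/2)*(-139/4308) = -101609/8616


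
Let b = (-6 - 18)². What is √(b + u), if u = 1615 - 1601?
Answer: √590 ≈ 24.290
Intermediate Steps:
u = 14
b = 576 (b = (-24)² = 576)
√(b + u) = √(576 + 14) = √590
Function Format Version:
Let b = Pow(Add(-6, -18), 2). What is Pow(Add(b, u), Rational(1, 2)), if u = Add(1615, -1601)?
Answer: Pow(590, Rational(1, 2)) ≈ 24.290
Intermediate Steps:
u = 14
b = 576 (b = Pow(-24, 2) = 576)
Pow(Add(b, u), Rational(1, 2)) = Pow(Add(576, 14), Rational(1, 2)) = Pow(590, Rational(1, 2))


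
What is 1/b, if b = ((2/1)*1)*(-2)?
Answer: -¼ ≈ -0.25000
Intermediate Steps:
b = -4 (b = ((2*1)*1)*(-2) = (2*1)*(-2) = 2*(-2) = -4)
1/b = 1/(-4) = -¼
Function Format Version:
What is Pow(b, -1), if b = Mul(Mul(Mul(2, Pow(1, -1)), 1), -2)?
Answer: Rational(-1, 4) ≈ -0.25000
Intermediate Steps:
b = -4 (b = Mul(Mul(Mul(2, 1), 1), -2) = Mul(Mul(2, 1), -2) = Mul(2, -2) = -4)
Pow(b, -1) = Pow(-4, -1) = Rational(-1, 4)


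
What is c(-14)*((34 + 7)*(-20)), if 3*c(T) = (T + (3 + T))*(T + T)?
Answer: -574000/3 ≈ -1.9133e+5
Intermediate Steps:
c(T) = 2*T*(3 + 2*T)/3 (c(T) = ((T + (3 + T))*(T + T))/3 = ((3 + 2*T)*(2*T))/3 = (2*T*(3 + 2*T))/3 = 2*T*(3 + 2*T)/3)
c(-14)*((34 + 7)*(-20)) = ((⅔)*(-14)*(3 + 2*(-14)))*((34 + 7)*(-20)) = ((⅔)*(-14)*(3 - 28))*(41*(-20)) = ((⅔)*(-14)*(-25))*(-820) = (700/3)*(-820) = -574000/3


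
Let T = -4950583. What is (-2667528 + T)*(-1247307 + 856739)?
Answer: 2975390377048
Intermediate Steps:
(-2667528 + T)*(-1247307 + 856739) = (-2667528 - 4950583)*(-1247307 + 856739) = -7618111*(-390568) = 2975390377048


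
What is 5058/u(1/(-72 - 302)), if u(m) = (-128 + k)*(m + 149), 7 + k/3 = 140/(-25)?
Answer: -630564/3079735 ≈ -0.20475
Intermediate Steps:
k = -189/5 (k = -21 + 3*(140/(-25)) = -21 + 3*(140*(-1/25)) = -21 + 3*(-28/5) = -21 - 84/5 = -189/5 ≈ -37.800)
u(m) = -123521/5 - 829*m/5 (u(m) = (-128 - 189/5)*(m + 149) = -829*(149 + m)/5 = -123521/5 - 829*m/5)
5058/u(1/(-72 - 302)) = 5058/(-123521/5 - 829/(5*(-72 - 302))) = 5058/(-123521/5 - 829/5/(-374)) = 5058/(-123521/5 - 829/5*(-1/374)) = 5058/(-123521/5 + 829/1870) = 5058/(-9239205/374) = 5058*(-374/9239205) = -630564/3079735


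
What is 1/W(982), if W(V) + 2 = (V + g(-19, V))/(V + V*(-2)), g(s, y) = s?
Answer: -982/2927 ≈ -0.33550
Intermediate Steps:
W(V) = -2 - (-19 + V)/V (W(V) = -2 + (V - 19)/(V + V*(-2)) = -2 + (-19 + V)/(V - 2*V) = -2 + (-19 + V)/((-V)) = -2 + (-19 + V)*(-1/V) = -2 - (-19 + V)/V)
1/W(982) = 1/(-3 + 19/982) = 1/(-2927/982) = -982/2927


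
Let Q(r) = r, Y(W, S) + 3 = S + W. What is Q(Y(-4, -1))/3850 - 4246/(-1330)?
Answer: 116689/36575 ≈ 3.1904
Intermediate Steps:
Y(W, S) = -3 + S + W (Y(W, S) = -3 + (S + W) = -3 + S + W)
Q(Y(-4, -1))/3850 - 4246/(-1330) = (-3 - 1 - 4)/3850 - 4246/(-1330) = -8*1/3850 - 4246*(-1/1330) = -4/1925 + 2123/665 = 116689/36575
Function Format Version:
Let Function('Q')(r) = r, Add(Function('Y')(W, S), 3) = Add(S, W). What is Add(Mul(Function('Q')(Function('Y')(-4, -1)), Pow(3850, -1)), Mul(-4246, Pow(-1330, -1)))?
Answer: Rational(116689, 36575) ≈ 3.1904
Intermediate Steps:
Function('Y')(W, S) = Add(-3, S, W) (Function('Y')(W, S) = Add(-3, Add(S, W)) = Add(-3, S, W))
Add(Mul(Function('Q')(Function('Y')(-4, -1)), Pow(3850, -1)), Mul(-4246, Pow(-1330, -1))) = Add(Mul(Add(-3, -1, -4), Pow(3850, -1)), Mul(-4246, Pow(-1330, -1))) = Add(Mul(-8, Rational(1, 3850)), Mul(-4246, Rational(-1, 1330))) = Add(Rational(-4, 1925), Rational(2123, 665)) = Rational(116689, 36575)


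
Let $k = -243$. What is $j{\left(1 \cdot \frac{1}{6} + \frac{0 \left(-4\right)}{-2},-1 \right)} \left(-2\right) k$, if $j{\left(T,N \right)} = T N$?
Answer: $-81$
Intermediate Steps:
$j{\left(T,N \right)} = N T$
$j{\left(1 \cdot \frac{1}{6} + \frac{0 \left(-4\right)}{-2},-1 \right)} \left(-2\right) k = - (1 \cdot \frac{1}{6} + \frac{0 \left(-4\right)}{-2}) \left(-2\right) \left(-243\right) = - (1 \cdot \frac{1}{6} + 0 \left(- \frac{1}{2}\right)) \left(-2\right) \left(-243\right) = - (\frac{1}{6} + 0) \left(-2\right) \left(-243\right) = \left(-1\right) \frac{1}{6} \left(-2\right) \left(-243\right) = \left(- \frac{1}{6}\right) \left(-2\right) \left(-243\right) = \frac{1}{3} \left(-243\right) = -81$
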